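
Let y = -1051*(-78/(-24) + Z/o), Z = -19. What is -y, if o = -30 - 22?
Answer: 49397/13 ≈ 3799.8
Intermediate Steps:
o = -52
y = -49397/13 (y = -1051*(-78/(-24) - 19/(-52)) = -1051*(-78*(-1/24) - 19*(-1/52)) = -1051*(13/4 + 19/52) = -1051*47/13 = -1*49397/13 = -49397/13 ≈ -3799.8)
-y = -1*(-49397/13) = 49397/13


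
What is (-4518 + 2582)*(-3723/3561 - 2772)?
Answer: 6372547280/1187 ≈ 5.3686e+6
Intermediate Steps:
(-4518 + 2582)*(-3723/3561 - 2772) = -1936*(-3723*1/3561 - 2772) = -1936*(-1241/1187 - 2772) = -1936*(-3291605/1187) = 6372547280/1187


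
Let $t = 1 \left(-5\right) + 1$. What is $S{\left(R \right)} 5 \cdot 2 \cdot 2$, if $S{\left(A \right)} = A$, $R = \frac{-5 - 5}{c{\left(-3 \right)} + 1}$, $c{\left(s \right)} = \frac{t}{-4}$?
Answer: $-100$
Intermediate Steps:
$t = -4$ ($t = -5 + 1 = -4$)
$c{\left(s \right)} = 1$ ($c{\left(s \right)} = - \frac{4}{-4} = \left(-4\right) \left(- \frac{1}{4}\right) = 1$)
$R = -5$ ($R = \frac{-5 - 5}{1 + 1} = - \frac{10}{2} = \left(-10\right) \frac{1}{2} = -5$)
$S{\left(R \right)} 5 \cdot 2 \cdot 2 = - 5 \cdot 5 \cdot 2 \cdot 2 = - 5 \cdot 10 \cdot 2 = \left(-5\right) 20 = -100$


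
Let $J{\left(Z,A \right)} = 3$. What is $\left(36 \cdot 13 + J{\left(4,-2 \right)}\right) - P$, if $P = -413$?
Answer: $884$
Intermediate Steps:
$\left(36 \cdot 13 + J{\left(4,-2 \right)}\right) - P = \left(36 \cdot 13 + 3\right) - -413 = \left(468 + 3\right) + 413 = 471 + 413 = 884$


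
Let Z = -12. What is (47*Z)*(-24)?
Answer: 13536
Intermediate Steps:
(47*Z)*(-24) = (47*(-12))*(-24) = -564*(-24) = 13536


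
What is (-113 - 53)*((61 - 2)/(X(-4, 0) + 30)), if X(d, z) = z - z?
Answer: -4897/15 ≈ -326.47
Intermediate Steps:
X(d, z) = 0
(-113 - 53)*((61 - 2)/(X(-4, 0) + 30)) = (-113 - 53)*((61 - 2)/(0 + 30)) = -9794/30 = -166*59/30 = -4897/15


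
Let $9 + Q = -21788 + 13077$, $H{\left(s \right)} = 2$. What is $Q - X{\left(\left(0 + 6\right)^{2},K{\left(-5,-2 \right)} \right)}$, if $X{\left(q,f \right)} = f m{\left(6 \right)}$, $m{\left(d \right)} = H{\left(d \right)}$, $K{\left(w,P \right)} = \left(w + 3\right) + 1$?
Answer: $-8718$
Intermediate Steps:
$K{\left(w,P \right)} = 4 + w$ ($K{\left(w,P \right)} = \left(3 + w\right) + 1 = 4 + w$)
$m{\left(d \right)} = 2$
$Q = -8720$ ($Q = -9 + \left(-21788 + 13077\right) = -9 - 8711 = -8720$)
$X{\left(q,f \right)} = 2 f$ ($X{\left(q,f \right)} = f 2 = 2 f$)
$Q - X{\left(\left(0 + 6\right)^{2},K{\left(-5,-2 \right)} \right)} = -8720 - 2 \left(4 - 5\right) = -8720 - 2 \left(-1\right) = -8720 - -2 = -8720 + 2 = -8718$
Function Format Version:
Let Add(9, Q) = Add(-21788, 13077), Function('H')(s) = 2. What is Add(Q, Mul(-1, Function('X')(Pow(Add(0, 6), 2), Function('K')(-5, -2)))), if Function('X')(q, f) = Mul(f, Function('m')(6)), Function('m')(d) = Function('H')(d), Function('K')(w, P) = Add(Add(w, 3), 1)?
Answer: -8718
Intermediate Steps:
Function('K')(w, P) = Add(4, w) (Function('K')(w, P) = Add(Add(3, w), 1) = Add(4, w))
Function('m')(d) = 2
Q = -8720 (Q = Add(-9, Add(-21788, 13077)) = Add(-9, -8711) = -8720)
Function('X')(q, f) = Mul(2, f) (Function('X')(q, f) = Mul(f, 2) = Mul(2, f))
Add(Q, Mul(-1, Function('X')(Pow(Add(0, 6), 2), Function('K')(-5, -2)))) = Add(-8720, Mul(-1, Mul(2, Add(4, -5)))) = Add(-8720, Mul(-1, Mul(2, -1))) = Add(-8720, Mul(-1, -2)) = Add(-8720, 2) = -8718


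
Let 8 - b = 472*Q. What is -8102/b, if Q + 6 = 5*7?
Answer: 4051/6840 ≈ 0.59225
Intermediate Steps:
Q = 29 (Q = -6 + 5*7 = -6 + 35 = 29)
b = -13680 (b = 8 - 472*29 = 8 - 1*13688 = 8 - 13688 = -13680)
-8102/b = -8102/(-13680) = -8102*(-1/13680) = 4051/6840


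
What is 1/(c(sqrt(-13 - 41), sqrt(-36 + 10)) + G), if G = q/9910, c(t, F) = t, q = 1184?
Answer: 1466680/663079907 - 73656075*I*sqrt(6)/1326159814 ≈ 0.0022119 - 0.13605*I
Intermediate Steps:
G = 592/4955 (G = 1184/9910 = 1184*(1/9910) = 592/4955 ≈ 0.11948)
1/(c(sqrt(-13 - 41), sqrt(-36 + 10)) + G) = 1/(sqrt(-13 - 41) + 592/4955) = 1/(sqrt(-54) + 592/4955) = 1/(3*I*sqrt(6) + 592/4955) = 1/(592/4955 + 3*I*sqrt(6))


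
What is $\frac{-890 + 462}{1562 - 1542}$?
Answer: $- \frac{107}{5} \approx -21.4$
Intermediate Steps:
$\frac{-890 + 462}{1562 - 1542} = - \frac{428}{20} = \left(-428\right) \frac{1}{20} = - \frac{107}{5}$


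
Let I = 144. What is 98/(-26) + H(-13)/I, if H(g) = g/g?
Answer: -7043/1872 ≈ -3.7623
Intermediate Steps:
H(g) = 1
98/(-26) + H(-13)/I = 98/(-26) + 1/144 = 98*(-1/26) + 1*(1/144) = -49/13 + 1/144 = -7043/1872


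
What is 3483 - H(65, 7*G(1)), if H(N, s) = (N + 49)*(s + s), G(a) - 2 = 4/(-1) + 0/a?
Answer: 6675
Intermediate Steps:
G(a) = -2 (G(a) = 2 + (4/(-1) + 0/a) = 2 + (4*(-1) + 0) = 2 + (-4 + 0) = 2 - 4 = -2)
H(N, s) = 2*s*(49 + N) (H(N, s) = (49 + N)*(2*s) = 2*s*(49 + N))
3483 - H(65, 7*G(1)) = 3483 - 2*7*(-2)*(49 + 65) = 3483 - 2*(-14)*114 = 3483 - 1*(-3192) = 3483 + 3192 = 6675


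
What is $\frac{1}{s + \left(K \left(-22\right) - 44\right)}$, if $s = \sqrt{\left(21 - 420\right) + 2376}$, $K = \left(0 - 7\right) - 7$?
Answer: $\frac{88}{22573} - \frac{\sqrt{1977}}{67719} \approx 0.0032419$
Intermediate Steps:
$K = -14$ ($K = -7 - 7 = -14$)
$s = \sqrt{1977}$ ($s = \sqrt{\left(21 - 420\right) + 2376} = \sqrt{-399 + 2376} = \sqrt{1977} \approx 44.463$)
$\frac{1}{s + \left(K \left(-22\right) - 44\right)} = \frac{1}{\sqrt{1977} - -264} = \frac{1}{\sqrt{1977} + \left(308 - 44\right)} = \frac{1}{\sqrt{1977} + 264} = \frac{1}{264 + \sqrt{1977}}$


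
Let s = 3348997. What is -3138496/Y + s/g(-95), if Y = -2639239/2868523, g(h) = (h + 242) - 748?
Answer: 5401872821312925/1586182639 ≈ 3.4056e+6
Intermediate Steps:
g(h) = -506 + h (g(h) = (242 + h) - 748 = -506 + h)
Y = -2639239/2868523 (Y = -2639239*1/2868523 = -2639239/2868523 ≈ -0.92007)
-3138496/Y + s/g(-95) = -3138496/(-2639239/2868523) + 3348997/(-506 - 95) = -3138496*(-2868523/2639239) + 3348997/(-601) = 9002847961408/2639239 + 3348997*(-1/601) = 9002847961408/2639239 - 3348997/601 = 5401872821312925/1586182639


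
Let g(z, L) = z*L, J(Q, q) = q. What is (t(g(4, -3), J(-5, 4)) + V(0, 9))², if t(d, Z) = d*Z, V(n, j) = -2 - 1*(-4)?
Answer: 2116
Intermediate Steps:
V(n, j) = 2 (V(n, j) = -2 + 4 = 2)
g(z, L) = L*z
t(d, Z) = Z*d
(t(g(4, -3), J(-5, 4)) + V(0, 9))² = (4*(-3*4) + 2)² = (4*(-12) + 2)² = (-48 + 2)² = (-46)² = 2116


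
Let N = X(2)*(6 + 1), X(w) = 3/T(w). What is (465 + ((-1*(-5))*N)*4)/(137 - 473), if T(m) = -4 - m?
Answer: -395/336 ≈ -1.1756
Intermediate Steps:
X(w) = 3/(-4 - w)
N = -7/2 (N = (-3/(4 + 2))*(6 + 1) = -3/6*7 = -3*⅙*7 = -½*7 = -7/2 ≈ -3.5000)
(465 + ((-1*(-5))*N)*4)/(137 - 473) = (465 + (-1*(-5)*(-7/2))*4)/(137 - 473) = (465 + (5*(-7/2))*4)/(-336) = (465 - 35/2*4)*(-1/336) = (465 - 70)*(-1/336) = 395*(-1/336) = -395/336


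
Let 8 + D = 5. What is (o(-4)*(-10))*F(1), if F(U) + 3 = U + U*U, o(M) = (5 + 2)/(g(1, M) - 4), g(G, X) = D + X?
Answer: -70/11 ≈ -6.3636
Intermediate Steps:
D = -3 (D = -8 + 5 = -3)
g(G, X) = -3 + X
o(M) = 7/(-7 + M) (o(M) = (5 + 2)/((-3 + M) - 4) = 7/(-7 + M))
F(U) = -3 + U + U**2 (F(U) = -3 + (U + U*U) = -3 + (U + U**2) = -3 + U + U**2)
(o(-4)*(-10))*F(1) = ((7/(-7 - 4))*(-10))*(-3 + 1 + 1**2) = ((7/(-11))*(-10))*(-3 + 1 + 1) = ((7*(-1/11))*(-10))*(-1) = -7/11*(-10)*(-1) = (70/11)*(-1) = -70/11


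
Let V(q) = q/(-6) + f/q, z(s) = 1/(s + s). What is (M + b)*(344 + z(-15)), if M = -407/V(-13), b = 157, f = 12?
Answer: -170438923/2910 ≈ -58570.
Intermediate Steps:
z(s) = 1/(2*s)
V(q) = 12/q - q/6 (V(q) = q/(-6) + 12/q = q*(-⅙) + 12/q = -q/6 + 12/q = 12/q - q/6)
M = -31746/97 (M = -407/(12/(-13) - ⅙*(-13)) = -407/(12*(-1/13) + 13/6) = -407/(-12/13 + 13/6) = -407/97/78 = -407*78/97 = -31746/97 ≈ -327.28)
(M + b)*(344 + z(-15)) = (-31746/97 + 157)*(344 + (½)/(-15)) = -16517*(344 + (½)*(-1/15))/97 = -16517*(344 - 1/30)/97 = -16517/97*10319/30 = -170438923/2910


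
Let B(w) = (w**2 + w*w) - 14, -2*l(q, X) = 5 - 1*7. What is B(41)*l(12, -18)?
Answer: 3348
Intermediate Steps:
l(q, X) = 1 (l(q, X) = -(5 - 1*7)/2 = -(5 - 7)/2 = -1/2*(-2) = 1)
B(w) = -14 + 2*w**2 (B(w) = (w**2 + w**2) - 14 = 2*w**2 - 14 = -14 + 2*w**2)
B(41)*l(12, -18) = (-14 + 2*41**2)*1 = (-14 + 2*1681)*1 = (-14 + 3362)*1 = 3348*1 = 3348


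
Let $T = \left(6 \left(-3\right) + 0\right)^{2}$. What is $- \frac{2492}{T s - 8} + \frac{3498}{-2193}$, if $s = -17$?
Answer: $- \frac{164643}{144007} \approx -1.1433$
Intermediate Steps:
$T = 324$ ($T = \left(-18 + 0\right)^{2} = \left(-18\right)^{2} = 324$)
$- \frac{2492}{T s - 8} + \frac{3498}{-2193} = - \frac{2492}{324 \left(-17\right) - 8} + \frac{3498}{-2193} = - \frac{2492}{-5508 - 8} + 3498 \left(- \frac{1}{2193}\right) = - \frac{2492}{-5516} - \frac{1166}{731} = \left(-2492\right) \left(- \frac{1}{5516}\right) - \frac{1166}{731} = \frac{89}{197} - \frac{1166}{731} = - \frac{164643}{144007}$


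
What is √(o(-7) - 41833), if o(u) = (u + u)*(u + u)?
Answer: I*√41637 ≈ 204.05*I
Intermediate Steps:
o(u) = 4*u² (o(u) = (2*u)*(2*u) = 4*u²)
√(o(-7) - 41833) = √(4*(-7)² - 41833) = √(4*49 - 41833) = √(196 - 41833) = √(-41637) = I*√41637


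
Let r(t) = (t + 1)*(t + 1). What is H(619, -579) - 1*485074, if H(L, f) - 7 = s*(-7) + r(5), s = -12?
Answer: -484947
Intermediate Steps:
r(t) = (1 + t)² (r(t) = (1 + t)*(1 + t) = (1 + t)²)
H(L, f) = 127 (H(L, f) = 7 + (-12*(-7) + (1 + 5)²) = 7 + (84 + 6²) = 7 + (84 + 36) = 7 + 120 = 127)
H(619, -579) - 1*485074 = 127 - 1*485074 = 127 - 485074 = -484947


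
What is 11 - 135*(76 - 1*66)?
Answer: -1339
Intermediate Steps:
11 - 135*(76 - 1*66) = 11 - 135*(76 - 66) = 11 - 135*10 = 11 - 1350 = -1339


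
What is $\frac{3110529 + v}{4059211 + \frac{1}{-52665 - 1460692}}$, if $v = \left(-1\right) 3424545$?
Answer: $- \frac{79203051952}{1023839230221} \approx -0.077359$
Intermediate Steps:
$v = -3424545$
$\frac{3110529 + v}{4059211 + \frac{1}{-52665 - 1460692}} = \frac{3110529 - 3424545}{4059211 + \frac{1}{-52665 - 1460692}} = - \frac{314016}{4059211 + \frac{1}{-1513357}} = - \frac{314016}{4059211 - \frac{1}{1513357}} = - \frac{314016}{\frac{6143035381326}{1513357}} = \left(-314016\right) \frac{1513357}{6143035381326} = - \frac{79203051952}{1023839230221}$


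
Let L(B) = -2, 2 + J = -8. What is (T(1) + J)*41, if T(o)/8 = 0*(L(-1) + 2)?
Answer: -410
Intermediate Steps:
J = -10 (J = -2 - 8 = -10)
T(o) = 0 (T(o) = 8*(0*(-2 + 2)) = 8*(0*0) = 8*0 = 0)
(T(1) + J)*41 = (0 - 10)*41 = -10*41 = -410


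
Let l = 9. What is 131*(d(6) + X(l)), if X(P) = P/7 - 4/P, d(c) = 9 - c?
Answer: 31702/63 ≈ 503.21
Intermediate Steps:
X(P) = -4/P + P/7 (X(P) = P*(⅐) - 4/P = P/7 - 4/P = -4/P + P/7)
131*(d(6) + X(l)) = 131*((9 - 1*6) + (-4/9 + (⅐)*9)) = 131*((9 - 6) + (-4*⅑ + 9/7)) = 131*(3 + (-4/9 + 9/7)) = 131*(3 + 53/63) = 131*(242/63) = 31702/63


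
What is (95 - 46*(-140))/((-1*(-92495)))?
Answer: 1307/18499 ≈ 0.070652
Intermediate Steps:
(95 - 46*(-140))/((-1*(-92495))) = (95 + 6440)/92495 = 6535*(1/92495) = 1307/18499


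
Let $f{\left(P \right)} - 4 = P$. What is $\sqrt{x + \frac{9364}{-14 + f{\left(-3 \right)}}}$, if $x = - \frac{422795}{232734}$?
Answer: $\frac{i \sqrt{6610257141865962}}{3025542} \approx 26.872 i$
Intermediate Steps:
$f{\left(P \right)} = 4 + P$
$x = - \frac{422795}{232734}$ ($x = \left(-422795\right) \frac{1}{232734} = - \frac{422795}{232734} \approx -1.8166$)
$\sqrt{x + \frac{9364}{-14 + f{\left(-3 \right)}}} = \sqrt{- \frac{422795}{232734} + \frac{9364}{-14 + \left(4 - 3\right)}} = \sqrt{- \frac{422795}{232734} + \frac{9364}{-14 + 1}} = \sqrt{- \frac{422795}{232734} + \frac{9364}{-13}} = \sqrt{- \frac{422795}{232734} + 9364 \left(- \frac{1}{13}\right)} = \sqrt{- \frac{422795}{232734} - \frac{9364}{13}} = \sqrt{- \frac{2184817511}{3025542}} = \frac{i \sqrt{6610257141865962}}{3025542}$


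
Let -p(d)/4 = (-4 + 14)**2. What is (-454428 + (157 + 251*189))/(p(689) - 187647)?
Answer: 8656/4001 ≈ 2.1635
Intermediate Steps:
p(d) = -400 (p(d) = -4*(-4 + 14)**2 = -4*10**2 = -4*100 = -400)
(-454428 + (157 + 251*189))/(p(689) - 187647) = (-454428 + (157 + 251*189))/(-400 - 187647) = (-454428 + (157 + 47439))/(-188047) = (-454428 + 47596)*(-1/188047) = -406832*(-1/188047) = 8656/4001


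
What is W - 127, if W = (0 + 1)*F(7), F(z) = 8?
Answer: -119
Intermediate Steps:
W = 8 (W = (0 + 1)*8 = 1*8 = 8)
W - 127 = 8 - 127 = -119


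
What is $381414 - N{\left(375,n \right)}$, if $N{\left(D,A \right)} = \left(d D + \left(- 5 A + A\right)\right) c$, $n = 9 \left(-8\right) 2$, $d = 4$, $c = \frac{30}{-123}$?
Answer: $\frac{15658734}{41} \approx 3.8192 \cdot 10^{5}$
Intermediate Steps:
$c = - \frac{10}{41}$ ($c = 30 \left(- \frac{1}{123}\right) = - \frac{10}{41} \approx -0.2439$)
$n = -144$ ($n = \left(-72\right) 2 = -144$)
$N{\left(D,A \right)} = - \frac{40 D}{41} + \frac{40 A}{41}$ ($N{\left(D,A \right)} = \left(4 D + \left(- 5 A + A\right)\right) \left(- \frac{10}{41}\right) = \left(4 D - 4 A\right) \left(- \frac{10}{41}\right) = \left(- 4 A + 4 D\right) \left(- \frac{10}{41}\right) = - \frac{40 D}{41} + \frac{40 A}{41}$)
$381414 - N{\left(375,n \right)} = 381414 - \left(\left(- \frac{40}{41}\right) 375 + \frac{40}{41} \left(-144\right)\right) = 381414 - \left(- \frac{15000}{41} - \frac{5760}{41}\right) = 381414 - - \frac{20760}{41} = 381414 + \frac{20760}{41} = \frac{15658734}{41}$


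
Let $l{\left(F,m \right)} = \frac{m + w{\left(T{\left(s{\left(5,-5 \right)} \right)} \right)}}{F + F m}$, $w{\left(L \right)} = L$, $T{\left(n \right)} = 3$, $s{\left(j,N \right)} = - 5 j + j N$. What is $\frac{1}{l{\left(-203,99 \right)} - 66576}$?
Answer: $- \frac{10150}{675746451} \approx -1.502 \cdot 10^{-5}$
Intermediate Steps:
$s{\left(j,N \right)} = - 5 j + N j$
$l{\left(F,m \right)} = \frac{3 + m}{F + F m}$ ($l{\left(F,m \right)} = \frac{m + 3}{F + F m} = \frac{3 + m}{F + F m}$)
$\frac{1}{l{\left(-203,99 \right)} - 66576} = \frac{1}{\frac{3 + 99}{\left(-203\right) \left(1 + 99\right)} - 66576} = \frac{1}{\left(- \frac{1}{203}\right) \frac{1}{100} \cdot 102 - 66576} = \frac{1}{- \frac{51}{10150} - 66576} = \frac{1}{- \frac{675746451}{10150}} = - \frac{10150}{675746451}$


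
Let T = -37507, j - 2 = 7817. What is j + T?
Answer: -29688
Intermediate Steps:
j = 7819 (j = 2 + 7817 = 7819)
j + T = 7819 - 37507 = -29688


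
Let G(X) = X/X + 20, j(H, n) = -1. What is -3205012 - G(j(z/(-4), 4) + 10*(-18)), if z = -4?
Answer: -3205033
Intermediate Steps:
G(X) = 21 (G(X) = 1 + 20 = 21)
-3205012 - G(j(z/(-4), 4) + 10*(-18)) = -3205012 - 1*21 = -3205012 - 21 = -3205033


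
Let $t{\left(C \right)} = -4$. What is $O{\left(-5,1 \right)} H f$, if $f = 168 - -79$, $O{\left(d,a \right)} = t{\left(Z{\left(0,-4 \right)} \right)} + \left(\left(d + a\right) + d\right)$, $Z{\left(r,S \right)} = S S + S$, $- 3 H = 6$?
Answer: $6422$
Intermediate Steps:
$H = -2$ ($H = \left(- \frac{1}{3}\right) 6 = -2$)
$Z{\left(r,S \right)} = S + S^{2}$ ($Z{\left(r,S \right)} = S^{2} + S = S + S^{2}$)
$O{\left(d,a \right)} = -4 + a + 2 d$ ($O{\left(d,a \right)} = -4 + \left(\left(d + a\right) + d\right) = -4 + \left(\left(a + d\right) + d\right) = -4 + \left(a + 2 d\right) = -4 + a + 2 d$)
$f = 247$ ($f = 168 + 79 = 247$)
$O{\left(-5,1 \right)} H f = \left(-4 + 1 + 2 \left(-5\right)\right) \left(-2\right) 247 = \left(-4 + 1 - 10\right) \left(-2\right) 247 = \left(-13\right) \left(-2\right) 247 = 26 \cdot 247 = 6422$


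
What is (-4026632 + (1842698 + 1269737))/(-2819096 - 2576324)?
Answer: 914197/5395420 ≈ 0.16944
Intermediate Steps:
(-4026632 + (1842698 + 1269737))/(-2819096 - 2576324) = (-4026632 + 3112435)/(-5395420) = -914197*(-1/5395420) = 914197/5395420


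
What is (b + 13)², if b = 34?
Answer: 2209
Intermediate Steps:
(b + 13)² = (34 + 13)² = 47² = 2209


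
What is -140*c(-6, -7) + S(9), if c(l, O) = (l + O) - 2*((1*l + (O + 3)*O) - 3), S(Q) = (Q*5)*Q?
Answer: 7545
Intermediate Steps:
S(Q) = 5*Q² (S(Q) = (5*Q)*Q = 5*Q²)
c(l, O) = 6 + O - l - 2*O*(3 + O) (c(l, O) = (O + l) - 2*((l + (3 + O)*O) - 3) = (O + l) - 2*((l + O*(3 + O)) - 3) = (O + l) - 2*(-3 + l + O*(3 + O)) = (O + l) + (6 - 2*l - 2*O*(3 + O)) = 6 + O - l - 2*O*(3 + O))
-140*c(-6, -7) + S(9) = -140*(6 - 1*(-6) - 5*(-7) - 2*(-7)²) + 5*9² = -140*(6 + 6 + 35 - 2*49) + 5*81 = -140*(6 + 6 + 35 - 98) + 405 = -140*(-51) + 405 = 7140 + 405 = 7545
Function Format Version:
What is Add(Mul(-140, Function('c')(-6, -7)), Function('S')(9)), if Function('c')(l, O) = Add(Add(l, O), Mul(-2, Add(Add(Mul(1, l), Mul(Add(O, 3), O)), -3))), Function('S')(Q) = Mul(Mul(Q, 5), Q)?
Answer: 7545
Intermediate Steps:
Function('S')(Q) = Mul(5, Pow(Q, 2)) (Function('S')(Q) = Mul(Mul(5, Q), Q) = Mul(5, Pow(Q, 2)))
Function('c')(l, O) = Add(6, O, Mul(-1, l), Mul(-2, O, Add(3, O))) (Function('c')(l, O) = Add(Add(O, l), Mul(-2, Add(Add(l, Mul(Add(3, O), O)), -3))) = Add(Add(O, l), Mul(-2, Add(Add(l, Mul(O, Add(3, O))), -3))) = Add(Add(O, l), Mul(-2, Add(-3, l, Mul(O, Add(3, O))))) = Add(Add(O, l), Add(6, Mul(-2, l), Mul(-2, O, Add(3, O)))) = Add(6, O, Mul(-1, l), Mul(-2, O, Add(3, O))))
Add(Mul(-140, Function('c')(-6, -7)), Function('S')(9)) = Add(Mul(-140, Add(6, Mul(-1, -6), Mul(-5, -7), Mul(-2, Pow(-7, 2)))), Mul(5, Pow(9, 2))) = Add(Mul(-140, Add(6, 6, 35, Mul(-2, 49))), Mul(5, 81)) = Add(Mul(-140, Add(6, 6, 35, -98)), 405) = Add(Mul(-140, -51), 405) = Add(7140, 405) = 7545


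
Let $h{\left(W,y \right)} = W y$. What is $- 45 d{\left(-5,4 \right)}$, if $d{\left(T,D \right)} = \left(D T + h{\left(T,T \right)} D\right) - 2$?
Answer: $-3510$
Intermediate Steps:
$d{\left(T,D \right)} = -2 + D T + D T^{2}$ ($d{\left(T,D \right)} = \left(D T + T T D\right) - 2 = \left(D T + T^{2} D\right) - 2 = \left(D T + D T^{2}\right) - 2 = -2 + D T + D T^{2}$)
$- 45 d{\left(-5,4 \right)} = - 45 \left(-2 + 4 \left(-5\right) + 4 \left(-5\right)^{2}\right) = - 45 \left(-2 - 20 + 4 \cdot 25\right) = - 45 \left(-2 - 20 + 100\right) = \left(-45\right) 78 = -3510$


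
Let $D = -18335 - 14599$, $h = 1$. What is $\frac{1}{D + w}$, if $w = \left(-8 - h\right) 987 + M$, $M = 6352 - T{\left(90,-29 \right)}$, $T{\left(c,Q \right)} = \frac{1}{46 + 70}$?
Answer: $- \frac{116}{4113941} \approx -2.8197 \cdot 10^{-5}$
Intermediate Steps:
$T{\left(c,Q \right)} = \frac{1}{116}$
$D = -32934$
$M = \frac{736831}{116}$ ($M = 6352 - \frac{1}{116} = \frac{736831}{116} \approx 6352.0$)
$w = - \frac{293597}{116}$ ($w = \left(-8 - 1\right) 987 + \frac{736831}{116} = \left(-9\right) 987 + \frac{736831}{116} = -8883 + \frac{736831}{116} = - \frac{293597}{116} \approx -2531.0$)
$\frac{1}{D + w} = \frac{1}{-32934 - \frac{293597}{116}} = \frac{1}{- \frac{4113941}{116}} = - \frac{116}{4113941}$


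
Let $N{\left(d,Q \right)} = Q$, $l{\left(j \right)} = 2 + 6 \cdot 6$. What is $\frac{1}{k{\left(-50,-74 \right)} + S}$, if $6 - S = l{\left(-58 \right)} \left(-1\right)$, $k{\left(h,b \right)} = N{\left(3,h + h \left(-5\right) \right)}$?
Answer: $\frac{1}{244} \approx 0.0040984$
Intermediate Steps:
$l{\left(j \right)} = 38$ ($l{\left(j \right)} = 2 + 36 = 38$)
$k{\left(h,b \right)} = - 4 h$ ($k{\left(h,b \right)} = h + h \left(-5\right) = h - 5 h = - 4 h$)
$S = 44$ ($S = 6 - 38 \left(-1\right) = 6 - -38 = 6 + 38 = 44$)
$\frac{1}{k{\left(-50,-74 \right)} + S} = \frac{1}{\left(-4\right) \left(-50\right) + 44} = \frac{1}{200 + 44} = \frac{1}{244}$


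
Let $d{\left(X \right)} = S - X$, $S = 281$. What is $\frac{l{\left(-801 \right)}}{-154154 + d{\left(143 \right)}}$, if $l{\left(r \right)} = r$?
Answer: $\frac{801}{154016} \approx 0.0052008$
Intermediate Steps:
$d{\left(X \right)} = 281 - X$
$\frac{l{\left(-801 \right)}}{-154154 + d{\left(143 \right)}} = - \frac{801}{-154154 + \left(281 - 143\right)} = - \frac{801}{-154154 + 138} = - \frac{801}{-154016} = \left(-801\right) \left(- \frac{1}{154016}\right) = \frac{801}{154016}$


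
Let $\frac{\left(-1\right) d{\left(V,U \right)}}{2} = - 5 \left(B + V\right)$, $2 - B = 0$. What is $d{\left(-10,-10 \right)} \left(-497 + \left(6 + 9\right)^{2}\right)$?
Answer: $21760$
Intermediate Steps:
$B = 2$ ($B = 2 - 0 = 2 + 0 = 2$)
$d{\left(V,U \right)} = 20 + 10 V$ ($d{\left(V,U \right)} = - 2 \left(- 5 \left(2 + V\right)\right) = - 2 \left(-10 - 5 V\right) = 20 + 10 V$)
$d{\left(-10,-10 \right)} \left(-497 + \left(6 + 9\right)^{2}\right) = \left(20 + 10 \left(-10\right)\right) \left(-497 + \left(6 + 9\right)^{2}\right) = \left(20 - 100\right) \left(-497 + 15^{2}\right) = - 80 \left(-497 + 225\right) = \left(-80\right) \left(-272\right) = 21760$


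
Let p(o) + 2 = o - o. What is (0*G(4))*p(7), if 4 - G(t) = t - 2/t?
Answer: 0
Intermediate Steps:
G(t) = 4 - t + 2/t (G(t) = 4 - (t - 2/t) = 4 + (-t + 2/t) = 4 - t + 2/t)
p(o) = -2 (p(o) = -2 + (o - o) = -2 + 0 = -2)
(0*G(4))*p(7) = (0*(4 - 1*4 + 2/4))*(-2) = (0*(4 - 4 + 2*(1/4)))*(-2) = (0*(4 - 4 + 1/2))*(-2) = (0*(1/2))*(-2) = 0*(-2) = 0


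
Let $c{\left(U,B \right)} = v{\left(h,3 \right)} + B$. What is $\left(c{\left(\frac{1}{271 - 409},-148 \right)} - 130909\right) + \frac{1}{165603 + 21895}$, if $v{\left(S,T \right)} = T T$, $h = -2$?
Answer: $- \frac{24571237903}{187498} \approx -1.3105 \cdot 10^{5}$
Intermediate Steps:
$v{\left(S,T \right)} = T^{2}$
$c{\left(U,B \right)} = 9 + B$ ($c{\left(U,B \right)} = 3^{2} + B = 9 + B$)
$\left(c{\left(\frac{1}{271 - 409},-148 \right)} - 130909\right) + \frac{1}{165603 + 21895} = \left(\left(9 - 148\right) - 130909\right) + \frac{1}{165603 + 21895} = \left(-139 - 130909\right) + \frac{1}{187498} = -131048 + \frac{1}{187498} = - \frac{24571237903}{187498}$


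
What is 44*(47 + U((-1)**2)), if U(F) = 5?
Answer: 2288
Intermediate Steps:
44*(47 + U((-1)**2)) = 44*(47 + 5) = 44*52 = 2288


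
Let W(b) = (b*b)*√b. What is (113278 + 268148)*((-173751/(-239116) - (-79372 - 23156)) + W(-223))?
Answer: 4675569302476287/119558 + 18967933554*I*√223 ≈ 3.9107e+10 + 2.8325e+11*I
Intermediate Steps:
W(b) = b^(5/2) (W(b) = b²*√b = b^(5/2))
(113278 + 268148)*((-173751/(-239116) - (-79372 - 23156)) + W(-223)) = (113278 + 268148)*((-173751/(-239116) - (-79372 - 23156)) + (-223)^(5/2)) = 381426*((-173751*(-1/239116) - 1*(-102528)) + 49729*I*√223) = 381426*((173751/239116 + 102528) + 49729*I*√223) = 381426*(24516258999/239116 + 49729*I*√223) = 4675569302476287/119558 + 18967933554*I*√223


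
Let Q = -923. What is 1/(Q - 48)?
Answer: -1/971 ≈ -0.0010299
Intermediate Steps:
1/(Q - 48) = 1/(-923 - 48) = 1/(-971) = -1/971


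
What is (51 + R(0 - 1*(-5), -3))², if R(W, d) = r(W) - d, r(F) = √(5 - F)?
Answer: 2916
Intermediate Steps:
R(W, d) = √(5 - W) - d
(51 + R(0 - 1*(-5), -3))² = (51 + (√(5 - (0 - 1*(-5))) - 1*(-3)))² = (51 + (√(5 - (0 + 5)) + 3))² = (51 + (√(5 - 1*5) + 3))² = (51 + (√(5 - 5) + 3))² = (51 + (√0 + 3))² = (51 + (0 + 3))² = (51 + 3)² = 54² = 2916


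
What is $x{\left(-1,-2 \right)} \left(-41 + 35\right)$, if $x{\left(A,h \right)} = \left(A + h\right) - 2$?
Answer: $30$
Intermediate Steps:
$x{\left(A,h \right)} = -2 + A + h$
$x{\left(-1,-2 \right)} \left(-41 + 35\right) = \left(-2 - 1 - 2\right) \left(-41 + 35\right) = \left(-5\right) \left(-6\right) = 30$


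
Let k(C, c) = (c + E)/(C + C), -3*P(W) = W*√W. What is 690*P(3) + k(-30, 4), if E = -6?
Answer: 1/30 - 690*√3 ≈ -1195.1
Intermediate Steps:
P(W) = -W^(3/2)/3 (P(W) = -W*√W/3 = -W^(3/2)/3)
k(C, c) = (-6 + c)/(2*C) (k(C, c) = (c - 6)/(C + C) = (-6 + c)/((2*C)) = (-6 + c)*(1/(2*C)) = (-6 + c)/(2*C))
690*P(3) + k(-30, 4) = 690*(-√3) + (½)*(-6 + 4)/(-30) = 690*(-√3) + (½)*(-1/30)*(-2) = 690*(-√3) + 1/30 = -690*√3 + 1/30 = 1/30 - 690*√3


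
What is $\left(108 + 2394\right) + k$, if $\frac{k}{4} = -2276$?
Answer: $-6602$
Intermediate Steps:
$k = -9104$ ($k = 4 \left(-2276\right) = -9104$)
$\left(108 + 2394\right) + k = \left(108 + 2394\right) - 9104 = 2502 - 9104 = -6602$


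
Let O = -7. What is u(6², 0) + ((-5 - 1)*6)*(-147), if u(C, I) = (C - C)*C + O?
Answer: 5285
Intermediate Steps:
u(C, I) = -7 (u(C, I) = (C - C)*C - 7 = 0*C - 7 = 0 - 7 = -7)
u(6², 0) + ((-5 - 1)*6)*(-147) = -7 + ((-5 - 1)*6)*(-147) = -7 - 6*6*(-147) = -7 - 36*(-147) = -7 + 5292 = 5285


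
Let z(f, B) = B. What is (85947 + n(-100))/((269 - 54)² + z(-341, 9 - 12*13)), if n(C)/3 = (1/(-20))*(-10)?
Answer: 171897/92156 ≈ 1.8653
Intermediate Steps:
n(C) = 3/2 (n(C) = 3*((1/(-20))*(-10)) = 3*((1*(-1/20))*(-10)) = 3*(-1/20*(-10)) = 3*(½) = 3/2)
(85947 + n(-100))/((269 - 54)² + z(-341, 9 - 12*13)) = (85947 + 3/2)/((269 - 54)² + (9 - 12*13)) = 171897/(2*(215² + (9 - 156))) = 171897/(2*(46225 - 147)) = (171897/2)/46078 = (171897/2)*(1/46078) = 171897/92156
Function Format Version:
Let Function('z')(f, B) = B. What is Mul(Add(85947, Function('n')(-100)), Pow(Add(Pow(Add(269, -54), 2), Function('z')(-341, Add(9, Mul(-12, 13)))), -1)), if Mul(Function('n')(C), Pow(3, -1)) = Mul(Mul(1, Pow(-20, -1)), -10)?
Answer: Rational(171897, 92156) ≈ 1.8653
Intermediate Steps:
Function('n')(C) = Rational(3, 2) (Function('n')(C) = Mul(3, Mul(Mul(1, Pow(-20, -1)), -10)) = Mul(3, Mul(Mul(1, Rational(-1, 20)), -10)) = Mul(3, Mul(Rational(-1, 20), -10)) = Mul(3, Rational(1, 2)) = Rational(3, 2))
Mul(Add(85947, Function('n')(-100)), Pow(Add(Pow(Add(269, -54), 2), Function('z')(-341, Add(9, Mul(-12, 13)))), -1)) = Mul(Add(85947, Rational(3, 2)), Pow(Add(Pow(Add(269, -54), 2), Add(9, Mul(-12, 13))), -1)) = Mul(Rational(171897, 2), Pow(Add(Pow(215, 2), Add(9, -156)), -1)) = Mul(Rational(171897, 2), Pow(Add(46225, -147), -1)) = Mul(Rational(171897, 2), Pow(46078, -1)) = Mul(Rational(171897, 2), Rational(1, 46078)) = Rational(171897, 92156)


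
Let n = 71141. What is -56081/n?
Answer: -56081/71141 ≈ -0.78831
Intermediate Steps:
-56081/n = -56081/71141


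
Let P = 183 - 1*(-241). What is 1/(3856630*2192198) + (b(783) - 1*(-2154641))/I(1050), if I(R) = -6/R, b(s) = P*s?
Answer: -3679065280828382273499/8454496572740 ≈ -4.3516e+8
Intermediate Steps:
P = 424 (P = 183 + 241 = 424)
b(s) = 424*s
1/(3856630*2192198) + (b(783) - 1*(-2154641))/I(1050) = 1/(3856630*2192198) + (424*783 - 1*(-2154641))/((-6/1050)) = (1/3856630)*(1/2192198) + (331992 + 2154641)/((-6*1/1050)) = 1/8454496572740 + 2486633/(-1/175) = 1/8454496572740 + 2486633*(-175) = 1/8454496572740 - 435160775 = -3679065280828382273499/8454496572740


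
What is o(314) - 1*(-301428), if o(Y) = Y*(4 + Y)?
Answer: 401280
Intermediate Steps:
o(314) - 1*(-301428) = 314*(4 + 314) - 1*(-301428) = 314*318 + 301428 = 99852 + 301428 = 401280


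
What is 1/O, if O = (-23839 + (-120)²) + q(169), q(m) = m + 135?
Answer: -1/9135 ≈ -0.00010947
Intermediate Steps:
q(m) = 135 + m
O = -9135 (O = (-23839 + (-120)²) + (135 + 169) = (-23839 + 14400) + 304 = -9439 + 304 = -9135)
1/O = 1/(-9135) = -1/9135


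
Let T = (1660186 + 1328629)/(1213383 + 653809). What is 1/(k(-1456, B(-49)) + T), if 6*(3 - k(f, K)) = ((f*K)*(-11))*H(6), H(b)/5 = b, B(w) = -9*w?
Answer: -1867192/65940399703369 ≈ -2.8316e-8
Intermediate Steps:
H(b) = 5*b
T = 2988815/1867192 ≈ 1.6007
k(f, K) = 3 + 55*K*f (k(f, K) = 3 - (f*K)*(-11)*5*6/6 = 3 - (K*f)*(-11)*30/6 = 3 - (-11*K*f)*30/6 = 3 - (-55)*K*f = 3 + 55*K*f)
1/(k(-1456, B(-49)) + T) = 1/((3 + 55*(-9*(-49))*(-1456)) + 2988815/1867192) = 1/((3 + 55*441*(-1456)) + 2988815/1867192) = 1/((3 - 35315280) + 2988815/1867192) = 1/(-35315277 + 2988815/1867192) = 1/(-65940399703369/1867192) = -1867192/65940399703369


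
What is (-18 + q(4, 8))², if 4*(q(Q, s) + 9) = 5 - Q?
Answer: 11449/16 ≈ 715.56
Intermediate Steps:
q(Q, s) = -31/4 - Q/4 (q(Q, s) = -9 + (5 - Q)/4 = -9 + (5/4 - Q/4) = -31/4 - Q/4)
(-18 + q(4, 8))² = (-18 + (-31/4 - ¼*4))² = (-18 + (-31/4 - 1))² = (-18 - 35/4)² = (-107/4)² = 11449/16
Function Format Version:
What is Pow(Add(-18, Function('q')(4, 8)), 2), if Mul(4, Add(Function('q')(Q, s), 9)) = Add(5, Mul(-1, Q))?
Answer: Rational(11449, 16) ≈ 715.56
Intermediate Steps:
Function('q')(Q, s) = Add(Rational(-31, 4), Mul(Rational(-1, 4), Q)) (Function('q')(Q, s) = Add(-9, Mul(Rational(1, 4), Add(5, Mul(-1, Q)))) = Add(-9, Add(Rational(5, 4), Mul(Rational(-1, 4), Q))) = Add(Rational(-31, 4), Mul(Rational(-1, 4), Q)))
Pow(Add(-18, Function('q')(4, 8)), 2) = Pow(Add(-18, Add(Rational(-31, 4), Mul(Rational(-1, 4), 4))), 2) = Pow(Add(-18, Add(Rational(-31, 4), -1)), 2) = Pow(Add(-18, Rational(-35, 4)), 2) = Pow(Rational(-107, 4), 2) = Rational(11449, 16)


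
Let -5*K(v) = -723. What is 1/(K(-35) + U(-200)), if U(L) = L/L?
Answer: 5/728 ≈ 0.0068681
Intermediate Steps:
U(L) = 1
K(v) = 723/5 (K(v) = -1/5*(-723) = 723/5)
1/(K(-35) + U(-200)) = 1/(723/5 + 1) = 1/(728/5) = 5/728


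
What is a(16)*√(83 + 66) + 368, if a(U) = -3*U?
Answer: 368 - 48*√149 ≈ -217.91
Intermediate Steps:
a(16)*√(83 + 66) + 368 = (-3*16)*√(83 + 66) + 368 = -48*√149 + 368 = 368 - 48*√149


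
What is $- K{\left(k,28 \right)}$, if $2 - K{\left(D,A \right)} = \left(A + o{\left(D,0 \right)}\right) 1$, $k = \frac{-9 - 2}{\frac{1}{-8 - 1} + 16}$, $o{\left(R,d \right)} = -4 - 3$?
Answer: $19$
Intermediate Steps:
$o{\left(R,d \right)} = -7$
$k = - \frac{9}{13}$ ($k = - \frac{11}{\frac{1}{-9} + 16} = - \frac{11}{- \frac{1}{9} + 16} = - \frac{11}{\frac{143}{9}} = \left(-11\right) \frac{9}{143} = - \frac{9}{13} \approx -0.69231$)
$K{\left(D,A \right)} = 9 - A$ ($K{\left(D,A \right)} = 2 - \left(A - 7\right) 1 = 2 - \left(-7 + A\right) 1 = 2 - \left(-7 + A\right) = 9 - A$)
$- K{\left(k,28 \right)} = - (9 - 28) = \left(-1\right) \left(-19\right) = 19$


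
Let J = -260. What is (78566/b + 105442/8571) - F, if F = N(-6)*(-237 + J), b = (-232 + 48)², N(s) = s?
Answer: -430536429247/145089888 ≈ -2967.4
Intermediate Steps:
b = 33856 (b = (-184)² = 33856)
F = 2982 (F = -6*(-237 - 260) = -6*(-497) = 2982)
(78566/b + 105442/8571) - F = (78566/33856 + 105442/8571) - 1*2982 = (78566*(1/33856) + 105442*(1/8571)) - 2982 = (39283/16928 + 105442/8571) - 2982 = 2121616769/145089888 - 2982 = -430536429247/145089888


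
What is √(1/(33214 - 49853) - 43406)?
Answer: I*√12017225485965/16639 ≈ 208.34*I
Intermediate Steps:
√(1/(33214 - 49853) - 43406) = √(1/(-16639) - 43406) = √(-1/16639 - 43406) = √(-722232435/16639) = I*√12017225485965/16639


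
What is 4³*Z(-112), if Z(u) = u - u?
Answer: 0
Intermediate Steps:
Z(u) = 0
4³*Z(-112) = 4³*0 = 64*0 = 0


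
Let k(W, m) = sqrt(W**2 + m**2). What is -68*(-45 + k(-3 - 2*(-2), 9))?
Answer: 3060 - 68*sqrt(82) ≈ 2444.2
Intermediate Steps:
-68*(-45 + k(-3 - 2*(-2), 9)) = -68*(-45 + sqrt((-3 - 2*(-2))**2 + 9**2)) = -68*(-45 + sqrt((-3 + 4)**2 + 81)) = -68*(-45 + sqrt(1**2 + 81)) = -68*(-45 + sqrt(1 + 81)) = -68*(-45 + sqrt(82)) = 3060 - 68*sqrt(82)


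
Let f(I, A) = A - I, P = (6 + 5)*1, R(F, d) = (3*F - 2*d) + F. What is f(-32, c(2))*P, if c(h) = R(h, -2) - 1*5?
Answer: 429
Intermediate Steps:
R(F, d) = -2*d + 4*F (R(F, d) = (-2*d + 3*F) + F = -2*d + 4*F)
c(h) = -1 + 4*h (c(h) = (-2*(-2) + 4*h) - 1*5 = (4 + 4*h) - 5 = -1 + 4*h)
P = 11 (P = 11*1 = 11)
f(-32, c(2))*P = ((-1 + 4*2) - 1*(-32))*11 = ((-1 + 8) + 32)*11 = (7 + 32)*11 = 39*11 = 429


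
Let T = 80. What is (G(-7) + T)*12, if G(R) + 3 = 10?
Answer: 1044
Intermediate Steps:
G(R) = 7 (G(R) = -3 + 10 = 7)
(G(-7) + T)*12 = (7 + 80)*12 = 87*12 = 1044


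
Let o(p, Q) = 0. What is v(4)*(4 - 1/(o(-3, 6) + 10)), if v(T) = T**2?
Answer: 312/5 ≈ 62.400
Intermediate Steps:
v(4)*(4 - 1/(o(-3, 6) + 10)) = 4**2*(4 - 1/(0 + 10)) = 16*(4 - 1/10) = 16*(39/10) = 312/5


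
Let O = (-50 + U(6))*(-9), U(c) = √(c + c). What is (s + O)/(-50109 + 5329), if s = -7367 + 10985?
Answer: -1017/11195 + 9*√3/22390 ≈ -0.090148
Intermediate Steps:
s = 3618
U(c) = √2*√c (U(c) = √(2*c) = √2*√c)
O = 450 - 18*√3 (O = (-50 + √2*√6)*(-9) = (-50 + 2*√3)*(-9) = 450 - 18*√3 ≈ 418.82)
(s + O)/(-50109 + 5329) = (3618 + (450 - 18*√3))/(-50109 + 5329) = (4068 - 18*√3)/(-44780) = (4068 - 18*√3)*(-1/44780) = -1017/11195 + 9*√3/22390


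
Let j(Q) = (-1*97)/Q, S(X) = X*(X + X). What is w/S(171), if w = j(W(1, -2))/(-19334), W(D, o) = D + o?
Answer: -97/1130690988 ≈ -8.5788e-8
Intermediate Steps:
S(X) = 2*X² (S(X) = X*(2*X) = 2*X²)
j(Q) = -97/Q
w = -97/19334 (w = -97/(1 - 2)/(-19334) = -97/(-1)*(-1/19334) = -97*(-1)*(-1/19334) = 97*(-1/19334) = -97/19334 ≈ -0.0050171)
w/S(171) = -97/(19334*(2*171²)) = -97/(19334*(2*29241)) = -97/19334/58482 = -97/19334*1/58482 = -97/1130690988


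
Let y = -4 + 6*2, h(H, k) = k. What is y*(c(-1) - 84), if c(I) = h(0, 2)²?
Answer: -640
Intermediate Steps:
c(I) = 4 (c(I) = 2² = 4)
y = 8 (y = -4 + 12 = 8)
y*(c(-1) - 84) = 8*(4 - 84) = 8*(-80) = -640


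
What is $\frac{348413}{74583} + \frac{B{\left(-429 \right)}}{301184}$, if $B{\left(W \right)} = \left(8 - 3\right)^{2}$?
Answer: $\frac{104938285567}{22463206272} \approx 4.6716$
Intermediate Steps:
$B{\left(W \right)} = 25$ ($B{\left(W \right)} = 5^{2} = 25$)
$\frac{348413}{74583} + \frac{B{\left(-429 \right)}}{301184} = \frac{348413}{74583} + \frac{25}{301184} = \frac{104938285567}{22463206272}$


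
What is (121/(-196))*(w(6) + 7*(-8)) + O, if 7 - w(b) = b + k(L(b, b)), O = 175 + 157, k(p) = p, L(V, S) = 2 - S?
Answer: 71243/196 ≈ 363.48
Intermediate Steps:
O = 332
w(b) = 5 (w(b) = 7 - (b + (2 - b)) = 7 - 1*2 = 7 - 2 = 5)
(121/(-196))*(w(6) + 7*(-8)) + O = (121/(-196))*(5 + 7*(-8)) + 332 = (121*(-1/196))*(5 - 56) + 332 = -121/196*(-51) + 332 = 6171/196 + 332 = 71243/196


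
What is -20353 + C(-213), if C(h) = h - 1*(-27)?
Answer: -20539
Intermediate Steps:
C(h) = 27 + h (C(h) = h + 27 = 27 + h)
-20353 + C(-213) = -20353 + (27 - 213) = -20353 - 186 = -20539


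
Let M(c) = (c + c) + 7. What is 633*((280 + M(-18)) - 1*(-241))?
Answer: 311436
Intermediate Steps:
M(c) = 7 + 2*c (M(c) = 2*c + 7 = 7 + 2*c)
633*((280 + M(-18)) - 1*(-241)) = 633*((280 + (7 + 2*(-18))) - 1*(-241)) = 633*((280 + (7 - 36)) + 241) = 633*((280 - 29) + 241) = 633*(251 + 241) = 633*492 = 311436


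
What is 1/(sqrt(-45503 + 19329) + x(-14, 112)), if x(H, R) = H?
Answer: -7/13185 - I*sqrt(26174)/26370 ≈ -0.00053091 - 0.0061351*I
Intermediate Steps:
1/(sqrt(-45503 + 19329) + x(-14, 112)) = 1/(sqrt(-45503 + 19329) - 14) = 1/(sqrt(-26174) - 14) = 1/(I*sqrt(26174) - 14) = 1/(-14 + I*sqrt(26174))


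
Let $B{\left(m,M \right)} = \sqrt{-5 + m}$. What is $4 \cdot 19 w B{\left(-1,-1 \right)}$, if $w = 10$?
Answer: $760 i \sqrt{6} \approx 1861.6 i$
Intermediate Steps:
$4 \cdot 19 w B{\left(-1,-1 \right)} = 4 \cdot 19 \cdot 10 \sqrt{-5 - 1} = 76 \cdot 10 \sqrt{-6} = 760 i \sqrt{6}$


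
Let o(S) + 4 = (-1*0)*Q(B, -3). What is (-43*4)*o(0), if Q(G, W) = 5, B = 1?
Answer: 688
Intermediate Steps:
o(S) = -4 (o(S) = -4 - 1*0*5 = -4 + 0*5 = -4 + 0 = -4)
(-43*4)*o(0) = -43*4*(-4) = -172*(-4) = 688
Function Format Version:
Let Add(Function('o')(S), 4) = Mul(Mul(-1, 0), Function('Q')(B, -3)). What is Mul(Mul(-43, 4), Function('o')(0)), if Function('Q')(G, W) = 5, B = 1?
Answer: 688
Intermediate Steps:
Function('o')(S) = -4 (Function('o')(S) = Add(-4, Mul(Mul(-1, 0), 5)) = Add(-4, Mul(0, 5)) = Add(-4, 0) = -4)
Mul(Mul(-43, 4), Function('o')(0)) = Mul(Mul(-43, 4), -4) = Mul(-172, -4) = 688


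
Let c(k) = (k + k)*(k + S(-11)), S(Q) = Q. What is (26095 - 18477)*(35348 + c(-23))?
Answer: 281195616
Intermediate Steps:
c(k) = 2*k*(-11 + k) (c(k) = (k + k)*(k - 11) = (2*k)*(-11 + k) = 2*k*(-11 + k))
(26095 - 18477)*(35348 + c(-23)) = (26095 - 18477)*(35348 + 2*(-23)*(-11 - 23)) = 7618*(35348 + 2*(-23)*(-34)) = 7618*(35348 + 1564) = 7618*36912 = 281195616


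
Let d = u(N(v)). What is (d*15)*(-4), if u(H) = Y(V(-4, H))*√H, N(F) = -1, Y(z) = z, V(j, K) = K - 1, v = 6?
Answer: 120*I ≈ 120.0*I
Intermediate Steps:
V(j, K) = -1 + K
u(H) = √H*(-1 + H) (u(H) = (-1 + H)*√H = √H*(-1 + H))
d = -2*I (d = √(-1)*(-1 - 1) = I*(-2) = -2*I ≈ -2.0*I)
(d*15)*(-4) = (-2*I*15)*(-4) = -30*I*(-4) = 120*I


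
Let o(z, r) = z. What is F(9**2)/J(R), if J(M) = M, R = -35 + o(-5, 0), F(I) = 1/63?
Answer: -1/2520 ≈ -0.00039683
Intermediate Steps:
F(I) = 1/63
R = -40 (R = -35 - 5 = -40)
F(9**2)/J(R) = (1/63)/(-40) = (1/63)*(-1/40) = -1/2520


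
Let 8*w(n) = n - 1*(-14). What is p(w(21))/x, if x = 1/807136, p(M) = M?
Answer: 3531220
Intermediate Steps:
w(n) = 7/4 + n/8 (w(n) = (n - 1*(-14))/8 = (n + 14)/8 = (14 + n)/8 = 7/4 + n/8)
x = 1/807136 ≈ 1.2389e-6
p(w(21))/x = (7/4 + (1/8)*21)/(1/807136) = (7/4 + 21/8)*807136 = (35/8)*807136 = 3531220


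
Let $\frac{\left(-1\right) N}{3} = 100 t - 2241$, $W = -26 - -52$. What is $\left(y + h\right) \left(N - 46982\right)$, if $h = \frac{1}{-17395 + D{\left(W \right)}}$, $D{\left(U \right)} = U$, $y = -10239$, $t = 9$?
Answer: $\frac{7639879767128}{17369} \approx 4.3986 \cdot 10^{8}$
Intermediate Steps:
$W = 26$ ($W = -26 + 52 = 26$)
$h = - \frac{1}{17369}$ ($h = \frac{1}{-17395 + 26} = \frac{1}{-17369} = - \frac{1}{17369} \approx -5.7574 \cdot 10^{-5}$)
$N = 4023$ ($N = - 3 \left(100 \cdot 9 - 2241\right) = - 3 \left(900 - 2241\right) = \left(-3\right) \left(-1341\right) = 4023$)
$\left(y + h\right) \left(N - 46982\right) = \left(-10239 - \frac{1}{17369}\right) \left(4023 - 46982\right) = \left(- \frac{177841192}{17369}\right) \left(-42959\right) = \frac{7639879767128}{17369}$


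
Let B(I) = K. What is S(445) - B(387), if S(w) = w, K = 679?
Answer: -234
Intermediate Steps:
B(I) = 679
S(445) - B(387) = 445 - 1*679 = 445 - 679 = -234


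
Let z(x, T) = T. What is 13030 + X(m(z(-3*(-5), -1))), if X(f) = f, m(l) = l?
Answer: 13029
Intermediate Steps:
13030 + X(m(z(-3*(-5), -1))) = 13030 - 1 = 13029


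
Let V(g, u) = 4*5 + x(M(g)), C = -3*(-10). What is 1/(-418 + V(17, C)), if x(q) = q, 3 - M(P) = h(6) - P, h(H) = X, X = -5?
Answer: -1/373 ≈ -0.0026810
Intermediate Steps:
h(H) = -5
M(P) = 8 + P (M(P) = 3 - (-5 - P) = 3 + (5 + P) = 8 + P)
C = 30
V(g, u) = 28 + g (V(g, u) = 4*5 + (8 + g) = 20 + (8 + g) = 28 + g)
1/(-418 + V(17, C)) = 1/(-418 + (28 + 17)) = 1/(-418 + 45) = 1/(-373) = -1/373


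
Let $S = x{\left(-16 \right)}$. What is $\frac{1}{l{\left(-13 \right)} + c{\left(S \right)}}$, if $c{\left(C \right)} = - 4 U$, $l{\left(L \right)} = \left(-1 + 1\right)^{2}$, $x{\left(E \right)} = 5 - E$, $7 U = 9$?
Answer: $- \frac{7}{36} \approx -0.19444$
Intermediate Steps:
$U = \frac{9}{7}$ ($U = \frac{1}{7} \cdot 9 = \frac{9}{7} \approx 1.2857$)
$l{\left(L \right)} = 0$ ($l{\left(L \right)} = 0^{2} = 0$)
$S = 21$ ($S = 5 - -16 = 5 + 16 = 21$)
$c{\left(C \right)} = - \frac{36}{7}$ ($c{\left(C \right)} = \left(-4\right) \frac{9}{7} = - \frac{36}{7}$)
$\frac{1}{l{\left(-13 \right)} + c{\left(S \right)}} = \frac{1}{0 - \frac{36}{7}} = \frac{1}{- \frac{36}{7}} = - \frac{7}{36}$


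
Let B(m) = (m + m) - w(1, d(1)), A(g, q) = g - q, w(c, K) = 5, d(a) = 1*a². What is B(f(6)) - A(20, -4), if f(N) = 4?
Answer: -21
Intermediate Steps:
d(a) = a²
B(m) = -5 + 2*m (B(m) = (m + m) - 1*5 = 2*m - 5 = -5 + 2*m)
B(f(6)) - A(20, -4) = (-5 + 2*4) - (20 - 1*(-4)) = (-5 + 8) - (20 + 4) = 3 - 1*24 = 3 - 24 = -21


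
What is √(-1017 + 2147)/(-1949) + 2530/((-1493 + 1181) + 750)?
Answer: 1265/219 - √1130/1949 ≈ 5.7590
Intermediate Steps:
√(-1017 + 2147)/(-1949) + 2530/((-1493 + 1181) + 750) = √1130*(-1/1949) + 2530/(-312 + 750) = -√1130/1949 + 2530/438 = -√1130/1949 + 2530*(1/438) = -√1130/1949 + 1265/219 = 1265/219 - √1130/1949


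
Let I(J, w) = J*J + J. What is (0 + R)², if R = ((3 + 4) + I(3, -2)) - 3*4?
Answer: 49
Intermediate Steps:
I(J, w) = J + J² (I(J, w) = J² + J = J + J²)
R = 7 (R = ((3 + 4) + 3*(1 + 3)) - 3*4 = (7 + 3*4) - 12 = (7 + 12) - 12 = 19 - 12 = 7)
(0 + R)² = (0 + 7)² = 7² = 49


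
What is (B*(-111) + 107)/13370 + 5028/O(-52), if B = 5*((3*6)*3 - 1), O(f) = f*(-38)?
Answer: 1163969/3302390 ≈ 0.35246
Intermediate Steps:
O(f) = -38*f
B = 265 (B = 5*(18*3 - 1) = 5*(54 - 1) = 5*53 = 265)
(B*(-111) + 107)/13370 + 5028/O(-52) = (265*(-111) + 107)/13370 + 5028/((-38*(-52))) = (-29415 + 107)*(1/13370) + 5028/1976 = -29308*1/13370 + 5028*(1/1976) = -14654/6685 + 1257/494 = 1163969/3302390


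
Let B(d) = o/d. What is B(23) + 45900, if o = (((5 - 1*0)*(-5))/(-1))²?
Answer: 1056325/23 ≈ 45927.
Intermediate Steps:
o = 625 (o = (((5 + 0)*(-5))*(-1))² = ((5*(-5))*(-1))² = (-25*(-1))² = 25² = 625)
B(d) = 625/d
B(23) + 45900 = 625/23 + 45900 = 1056325/23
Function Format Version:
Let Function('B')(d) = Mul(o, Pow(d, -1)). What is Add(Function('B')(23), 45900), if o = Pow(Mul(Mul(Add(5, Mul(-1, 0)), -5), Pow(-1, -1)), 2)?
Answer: Rational(1056325, 23) ≈ 45927.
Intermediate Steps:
o = 625 (o = Pow(Mul(Mul(Add(5, 0), -5), -1), 2) = Pow(Mul(Mul(5, -5), -1), 2) = Pow(Mul(-25, -1), 2) = Pow(25, 2) = 625)
Function('B')(d) = Mul(625, Pow(d, -1))
Add(Function('B')(23), 45900) = Add(Mul(625, Pow(23, -1)), 45900) = Add(Mul(625, Rational(1, 23)), 45900) = Add(Rational(625, 23), 45900) = Rational(1056325, 23)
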